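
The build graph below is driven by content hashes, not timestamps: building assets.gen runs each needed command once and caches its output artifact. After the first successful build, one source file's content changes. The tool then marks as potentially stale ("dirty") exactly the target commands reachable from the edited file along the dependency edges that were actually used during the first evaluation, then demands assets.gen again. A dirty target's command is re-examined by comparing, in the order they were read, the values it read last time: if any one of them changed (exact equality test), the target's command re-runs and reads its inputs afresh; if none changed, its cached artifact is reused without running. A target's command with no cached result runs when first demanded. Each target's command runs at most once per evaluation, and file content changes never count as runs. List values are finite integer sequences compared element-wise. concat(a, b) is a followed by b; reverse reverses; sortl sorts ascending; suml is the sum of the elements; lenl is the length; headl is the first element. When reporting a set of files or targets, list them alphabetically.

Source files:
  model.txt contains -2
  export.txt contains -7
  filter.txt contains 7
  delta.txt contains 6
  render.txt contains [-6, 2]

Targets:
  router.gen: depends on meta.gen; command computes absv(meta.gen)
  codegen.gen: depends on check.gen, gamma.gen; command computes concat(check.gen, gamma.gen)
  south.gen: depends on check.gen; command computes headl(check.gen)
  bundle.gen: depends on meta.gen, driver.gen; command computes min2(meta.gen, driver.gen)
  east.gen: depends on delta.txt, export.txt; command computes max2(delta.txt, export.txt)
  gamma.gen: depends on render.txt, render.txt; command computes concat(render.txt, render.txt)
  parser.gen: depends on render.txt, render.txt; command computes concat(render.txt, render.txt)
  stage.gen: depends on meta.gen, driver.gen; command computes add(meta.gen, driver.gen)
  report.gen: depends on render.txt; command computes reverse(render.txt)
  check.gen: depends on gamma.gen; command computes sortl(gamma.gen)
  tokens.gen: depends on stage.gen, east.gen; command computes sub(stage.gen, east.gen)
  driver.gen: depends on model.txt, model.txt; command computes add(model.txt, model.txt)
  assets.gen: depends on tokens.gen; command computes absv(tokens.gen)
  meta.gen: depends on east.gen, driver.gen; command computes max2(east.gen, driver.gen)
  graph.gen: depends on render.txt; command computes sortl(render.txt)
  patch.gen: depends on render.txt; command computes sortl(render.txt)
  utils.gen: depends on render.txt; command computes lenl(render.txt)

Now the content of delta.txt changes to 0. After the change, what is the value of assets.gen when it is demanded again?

assets.gen now evaluates to 4.
The important point: tokens.gen recomputes to an identical value, and the output ends up unchanged.

Initial pass — values computed on the first demand:
  driver.gen = add(-2, -2) = -4
  east.gen = max2(6, -7) = 6
  meta.gen = max2(6, -4) = 6
  stage.gen = add(6, -4) = 2
  tokens.gen = sub(2, 6) = -4
  assets.gen = absv(-4) = 4

Second demand — change propagation:
  east.gen: re-runs because delta.txt 6->0; new result 0.
  meta.gen: re-runs because east.gen 6->0; new result 0.
  stage.gen: re-runs because meta.gen 6->0; new result -4.
  tokens.gen: re-runs because stage.gen 2->-4; east.gen 6->0; new result -4 (unchanged).
  assets.gen: re-examined; everything it read last time is the same (tokens.gen unchanged) — cache 4 kept, no run.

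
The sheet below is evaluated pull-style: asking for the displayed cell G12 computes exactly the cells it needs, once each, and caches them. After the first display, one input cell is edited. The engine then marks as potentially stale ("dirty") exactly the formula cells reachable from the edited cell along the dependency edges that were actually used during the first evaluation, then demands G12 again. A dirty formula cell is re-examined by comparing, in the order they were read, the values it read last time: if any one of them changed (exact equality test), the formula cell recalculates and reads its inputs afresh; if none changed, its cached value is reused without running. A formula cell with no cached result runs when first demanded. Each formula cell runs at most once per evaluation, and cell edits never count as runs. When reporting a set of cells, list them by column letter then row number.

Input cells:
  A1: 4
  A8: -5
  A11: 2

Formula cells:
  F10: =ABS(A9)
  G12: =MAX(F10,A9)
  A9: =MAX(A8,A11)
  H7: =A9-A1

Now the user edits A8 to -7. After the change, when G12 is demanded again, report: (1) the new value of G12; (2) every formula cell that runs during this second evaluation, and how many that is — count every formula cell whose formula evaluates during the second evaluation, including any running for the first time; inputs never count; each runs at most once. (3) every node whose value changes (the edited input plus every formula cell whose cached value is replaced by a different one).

First demand of the output computes:
  A9 = MAX(-5, 2) = 2
  F10 = ABS(2) = 2
  G12 = MAX(2, 2) = 2

After the edit, cleaning proceeds:
  A9: a read changed (A8 -5->-7) — executes, giving 2 — identical to its old value.
  F10: dirty, but its reads are unchanged (A9 unchanged); cached 2 stands.
  G12: dirty, but its reads are unchanged (F10 unchanged, A9 unchanged); cached 2 stands.

Note the absorption at A9: it re-runs yet its value is the same, leaving the output's value untouched.

Demanding G12 again yields 2.
1 formula cells run: A9.
The nodes whose values change: A8.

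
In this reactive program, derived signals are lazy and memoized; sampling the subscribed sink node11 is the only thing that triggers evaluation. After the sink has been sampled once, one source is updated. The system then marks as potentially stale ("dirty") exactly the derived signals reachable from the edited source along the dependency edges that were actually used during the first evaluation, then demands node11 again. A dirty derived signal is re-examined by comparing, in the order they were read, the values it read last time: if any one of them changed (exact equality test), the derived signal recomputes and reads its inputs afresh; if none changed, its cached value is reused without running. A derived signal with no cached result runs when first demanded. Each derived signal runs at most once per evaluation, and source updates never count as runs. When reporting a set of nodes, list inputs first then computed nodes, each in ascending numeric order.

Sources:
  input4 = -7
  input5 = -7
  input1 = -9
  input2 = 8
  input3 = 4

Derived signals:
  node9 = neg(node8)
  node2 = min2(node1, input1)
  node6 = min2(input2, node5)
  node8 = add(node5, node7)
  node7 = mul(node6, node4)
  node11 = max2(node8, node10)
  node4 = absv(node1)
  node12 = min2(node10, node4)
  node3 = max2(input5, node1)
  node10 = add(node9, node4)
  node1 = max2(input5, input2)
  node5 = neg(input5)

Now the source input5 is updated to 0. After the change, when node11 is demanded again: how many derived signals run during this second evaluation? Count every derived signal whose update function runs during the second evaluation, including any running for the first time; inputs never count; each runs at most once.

First demand of the output computes:
  node1 = max2(-7, 8) = 8
  node4 = absv(8) = 8
  node5 = neg(-7) = 7
  node6 = min2(8, 7) = 7
  node7 = mul(7, 8) = 56
  node8 = add(7, 56) = 63
  node9 = neg(63) = -63
  node10 = add(-63, 8) = -55
  node11 = max2(63, -55) = 63

After the edit, cleaning proceeds:
  node1: a read changed (input5 -7->0) — executes, giving 8 — identical to its old value.
  node4: dirty, but its reads are unchanged (node1 unchanged); cached 8 stands.
  node5: a read changed (input5 -7->0) — executes, giving 0.
  node6: a read changed (node5 7->0) — executes, giving 0.
  node7: a read changed (node6 7->0) — executes, giving 0.
  node8: a read changed (node5 7->0; node7 56->0) — executes, giving 0.
  node9: a read changed (node8 63->0) — executes, giving 0.
  node10: a read changed (node9 -63->0) — executes, giving 8.
  node11: a read changed (node8 63->0; node10 -55->8) — executes, giving 8.

Note where the cutoff bites: node4 is checked, finds nothing changed, and keeps its cache.

8 derived signals run: node1, node5, node6, node7, node8, node9, node10, node11.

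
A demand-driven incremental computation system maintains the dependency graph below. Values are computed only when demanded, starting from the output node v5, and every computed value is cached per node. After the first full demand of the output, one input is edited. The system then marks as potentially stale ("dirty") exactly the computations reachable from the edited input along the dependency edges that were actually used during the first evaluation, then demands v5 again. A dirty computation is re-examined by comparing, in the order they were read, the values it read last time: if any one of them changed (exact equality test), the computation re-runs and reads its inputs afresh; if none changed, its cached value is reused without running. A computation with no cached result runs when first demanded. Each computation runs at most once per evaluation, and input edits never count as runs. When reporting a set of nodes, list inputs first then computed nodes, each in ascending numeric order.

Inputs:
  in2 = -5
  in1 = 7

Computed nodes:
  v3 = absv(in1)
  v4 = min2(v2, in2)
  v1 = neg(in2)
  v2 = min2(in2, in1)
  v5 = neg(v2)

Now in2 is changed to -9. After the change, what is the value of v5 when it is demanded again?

New value of v5: 9.

First evaluation (everything demanded from the output):
  v2 = min2(-5, 7) = -5
  v5 = neg(-5) = 5

Propagation after the edit:
  v2: runs — in2 -5->-9; result -9.
  v5: runs — v2 -5->-9; result 9.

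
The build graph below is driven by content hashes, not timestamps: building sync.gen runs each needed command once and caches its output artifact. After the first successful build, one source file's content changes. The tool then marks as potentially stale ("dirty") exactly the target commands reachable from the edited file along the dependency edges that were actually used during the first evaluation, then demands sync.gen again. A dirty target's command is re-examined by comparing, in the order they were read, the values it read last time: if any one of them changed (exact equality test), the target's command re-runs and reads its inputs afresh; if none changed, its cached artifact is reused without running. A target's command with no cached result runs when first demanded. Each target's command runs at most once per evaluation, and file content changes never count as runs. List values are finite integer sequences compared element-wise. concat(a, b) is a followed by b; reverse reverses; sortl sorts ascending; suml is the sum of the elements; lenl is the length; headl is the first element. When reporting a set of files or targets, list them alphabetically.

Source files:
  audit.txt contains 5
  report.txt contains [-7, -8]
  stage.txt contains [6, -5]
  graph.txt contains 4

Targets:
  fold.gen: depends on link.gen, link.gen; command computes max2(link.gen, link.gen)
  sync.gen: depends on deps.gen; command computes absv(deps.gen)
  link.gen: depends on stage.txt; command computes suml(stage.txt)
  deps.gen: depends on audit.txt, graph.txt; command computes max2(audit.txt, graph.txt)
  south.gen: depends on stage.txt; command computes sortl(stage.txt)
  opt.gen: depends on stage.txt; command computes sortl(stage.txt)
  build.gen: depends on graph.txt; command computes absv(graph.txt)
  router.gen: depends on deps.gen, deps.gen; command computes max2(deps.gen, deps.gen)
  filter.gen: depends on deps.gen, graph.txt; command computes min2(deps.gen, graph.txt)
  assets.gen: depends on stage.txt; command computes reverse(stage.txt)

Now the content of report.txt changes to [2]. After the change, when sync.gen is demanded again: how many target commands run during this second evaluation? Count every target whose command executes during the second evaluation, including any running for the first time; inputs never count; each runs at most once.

Run set: none (0 run).
The important point: nothing the output needs ever reads report.txt, so the edit is invisible to it.

Initial pass — values computed on the first demand:
  deps.gen = max2(5, 4) = 5
  sync.gen = absv(5) = 5

Second demand — change propagation:
  no demanded computation ever read report.txt, so the edit dirties nothing and nothing runs.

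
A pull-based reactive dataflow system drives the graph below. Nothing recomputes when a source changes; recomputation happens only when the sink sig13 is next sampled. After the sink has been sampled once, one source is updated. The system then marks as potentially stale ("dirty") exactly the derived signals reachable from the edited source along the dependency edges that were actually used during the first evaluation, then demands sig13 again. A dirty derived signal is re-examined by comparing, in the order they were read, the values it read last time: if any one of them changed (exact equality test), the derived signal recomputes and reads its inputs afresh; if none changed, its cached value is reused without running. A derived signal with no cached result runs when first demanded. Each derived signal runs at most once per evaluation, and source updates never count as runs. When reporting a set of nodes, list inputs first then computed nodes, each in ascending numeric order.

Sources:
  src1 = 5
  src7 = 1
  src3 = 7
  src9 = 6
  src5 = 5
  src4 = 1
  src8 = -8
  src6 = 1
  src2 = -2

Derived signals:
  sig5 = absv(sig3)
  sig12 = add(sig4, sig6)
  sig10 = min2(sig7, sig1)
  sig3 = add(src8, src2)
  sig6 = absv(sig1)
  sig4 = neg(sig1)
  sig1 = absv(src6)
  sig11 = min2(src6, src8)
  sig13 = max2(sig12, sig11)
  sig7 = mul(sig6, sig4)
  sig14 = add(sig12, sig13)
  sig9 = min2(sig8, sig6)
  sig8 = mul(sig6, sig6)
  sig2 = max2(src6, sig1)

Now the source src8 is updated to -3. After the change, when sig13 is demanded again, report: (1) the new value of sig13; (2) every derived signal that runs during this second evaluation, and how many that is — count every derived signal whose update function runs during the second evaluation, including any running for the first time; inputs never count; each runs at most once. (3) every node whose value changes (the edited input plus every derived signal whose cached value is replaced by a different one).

First evaluation (everything demanded from the output):
  sig1 = absv(1) = 1
  sig4 = neg(1) = -1
  sig6 = absv(1) = 1
  sig11 = min2(1, -8) = -8
  sig12 = add(-1, 1) = 0
  sig13 = max2(0, -8) = 0

Propagation after the edit:
  sig11: runs — src8 -8->-3; result -3.
  sig13: runs — sig11 -8->-3; result 0 (same value as before).

New value of sig13: 0.
Derived signals that run: sig11, sig13 — 2 in total.
Values that change: src8, sig11.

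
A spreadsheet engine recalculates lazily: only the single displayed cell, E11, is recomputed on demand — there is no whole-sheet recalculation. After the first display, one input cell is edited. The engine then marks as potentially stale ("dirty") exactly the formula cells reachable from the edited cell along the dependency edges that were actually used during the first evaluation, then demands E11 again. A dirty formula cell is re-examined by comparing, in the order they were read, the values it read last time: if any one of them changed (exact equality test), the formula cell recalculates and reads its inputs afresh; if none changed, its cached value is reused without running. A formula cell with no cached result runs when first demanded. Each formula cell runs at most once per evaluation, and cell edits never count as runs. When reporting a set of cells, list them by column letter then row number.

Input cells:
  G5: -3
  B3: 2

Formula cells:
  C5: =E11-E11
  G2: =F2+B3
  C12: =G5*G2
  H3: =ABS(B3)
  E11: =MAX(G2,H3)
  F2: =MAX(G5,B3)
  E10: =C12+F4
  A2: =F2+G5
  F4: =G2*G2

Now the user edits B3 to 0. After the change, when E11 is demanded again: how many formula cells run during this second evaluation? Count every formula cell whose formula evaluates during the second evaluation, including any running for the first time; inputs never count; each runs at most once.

Formula cells that run: E11, F2, G2, H3 — 4 in total.

First evaluation (everything demanded from the output):
  F2 = MAX(-3, 2) = 2
  G2 = 2 + 2 = 4
  H3 = ABS(2) = 2
  E11 = MAX(4, 2) = 4

Propagation after the edit:
  F2: runs — B3 2->0; result 0.
  G2: runs — F2 2->0; B3 2->0; result 0.
  H3: runs — B3 2->0; result 0.
  E11: runs — G2 4->0; H3 2->0; result 0.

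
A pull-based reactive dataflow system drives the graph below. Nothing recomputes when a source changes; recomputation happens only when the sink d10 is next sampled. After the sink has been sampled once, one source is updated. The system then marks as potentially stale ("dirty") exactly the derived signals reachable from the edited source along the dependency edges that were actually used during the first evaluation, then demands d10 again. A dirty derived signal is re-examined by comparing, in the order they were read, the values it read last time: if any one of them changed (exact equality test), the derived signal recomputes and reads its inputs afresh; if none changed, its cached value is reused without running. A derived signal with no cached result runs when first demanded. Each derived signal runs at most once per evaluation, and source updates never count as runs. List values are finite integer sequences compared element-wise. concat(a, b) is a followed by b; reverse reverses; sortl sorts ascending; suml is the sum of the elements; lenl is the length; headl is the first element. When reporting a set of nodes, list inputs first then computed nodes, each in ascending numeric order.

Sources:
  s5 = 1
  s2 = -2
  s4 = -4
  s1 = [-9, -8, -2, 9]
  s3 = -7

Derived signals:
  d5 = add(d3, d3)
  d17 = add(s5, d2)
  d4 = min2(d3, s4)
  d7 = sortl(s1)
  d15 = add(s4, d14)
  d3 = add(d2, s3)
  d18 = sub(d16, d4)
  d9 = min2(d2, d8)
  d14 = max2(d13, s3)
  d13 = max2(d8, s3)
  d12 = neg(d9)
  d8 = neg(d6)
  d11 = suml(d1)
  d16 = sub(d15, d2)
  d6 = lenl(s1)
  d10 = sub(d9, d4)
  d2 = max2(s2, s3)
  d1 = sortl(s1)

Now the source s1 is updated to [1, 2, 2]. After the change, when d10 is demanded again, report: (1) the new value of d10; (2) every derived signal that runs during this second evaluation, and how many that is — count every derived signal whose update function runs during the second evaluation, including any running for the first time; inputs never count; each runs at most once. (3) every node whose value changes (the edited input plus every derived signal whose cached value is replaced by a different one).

First evaluation (everything demanded from the output):
  d2 = max2(-2, -7) = -2
  d3 = add(-2, -7) = -9
  d4 = min2(-9, -4) = -9
  d6 = lenl([-9, -8, -2, 9]) = 4
  d8 = neg(4) = -4
  d9 = min2(-2, -4) = -4
  d10 = sub(-4, -9) = 5

Propagation after the edit:
  d6: runs — s1 [-9, -8, -2, 9]->[1, 2, 2]; result 3.
  d8: runs — d6 4->3; result -3.
  d9: runs — d8 -4->-3; result -3.
  d10: runs — d9 -4->-3; result 6.

New value of d10: 6.
Derived signals that run: d6, d8, d9, d10 — 4 in total.
Values that change: s1, d6, d8, d9, d10.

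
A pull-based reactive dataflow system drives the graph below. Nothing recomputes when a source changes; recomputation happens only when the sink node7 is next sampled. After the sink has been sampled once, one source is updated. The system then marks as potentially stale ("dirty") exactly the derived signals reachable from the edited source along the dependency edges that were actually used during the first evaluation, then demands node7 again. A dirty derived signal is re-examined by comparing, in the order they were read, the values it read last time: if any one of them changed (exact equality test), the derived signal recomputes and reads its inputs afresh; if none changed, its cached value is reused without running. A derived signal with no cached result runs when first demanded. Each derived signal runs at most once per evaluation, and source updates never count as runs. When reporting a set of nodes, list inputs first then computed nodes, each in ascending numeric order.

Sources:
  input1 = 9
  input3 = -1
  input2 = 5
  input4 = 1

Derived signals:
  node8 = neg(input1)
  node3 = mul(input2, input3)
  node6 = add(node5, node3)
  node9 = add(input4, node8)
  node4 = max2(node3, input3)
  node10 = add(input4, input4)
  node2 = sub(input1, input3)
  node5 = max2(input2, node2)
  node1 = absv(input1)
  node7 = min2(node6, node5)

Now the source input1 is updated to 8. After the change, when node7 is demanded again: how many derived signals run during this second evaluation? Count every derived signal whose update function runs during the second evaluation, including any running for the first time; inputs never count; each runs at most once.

Derived signals that run: node2, node5, node6, node7 — 4 in total.

First evaluation (everything demanded from the output):
  node2 = sub(9, -1) = 10
  node3 = mul(5, -1) = -5
  node5 = max2(5, 10) = 10
  node6 = add(10, -5) = 5
  node7 = min2(5, 10) = 5

Propagation after the edit:
  node2: runs — input1 9->8; result 9.
  node5: runs — node2 10->9; result 9.
  node6: runs — node5 10->9; result 4.
  node7: runs — node6 5->4; node5 10->9; result 4.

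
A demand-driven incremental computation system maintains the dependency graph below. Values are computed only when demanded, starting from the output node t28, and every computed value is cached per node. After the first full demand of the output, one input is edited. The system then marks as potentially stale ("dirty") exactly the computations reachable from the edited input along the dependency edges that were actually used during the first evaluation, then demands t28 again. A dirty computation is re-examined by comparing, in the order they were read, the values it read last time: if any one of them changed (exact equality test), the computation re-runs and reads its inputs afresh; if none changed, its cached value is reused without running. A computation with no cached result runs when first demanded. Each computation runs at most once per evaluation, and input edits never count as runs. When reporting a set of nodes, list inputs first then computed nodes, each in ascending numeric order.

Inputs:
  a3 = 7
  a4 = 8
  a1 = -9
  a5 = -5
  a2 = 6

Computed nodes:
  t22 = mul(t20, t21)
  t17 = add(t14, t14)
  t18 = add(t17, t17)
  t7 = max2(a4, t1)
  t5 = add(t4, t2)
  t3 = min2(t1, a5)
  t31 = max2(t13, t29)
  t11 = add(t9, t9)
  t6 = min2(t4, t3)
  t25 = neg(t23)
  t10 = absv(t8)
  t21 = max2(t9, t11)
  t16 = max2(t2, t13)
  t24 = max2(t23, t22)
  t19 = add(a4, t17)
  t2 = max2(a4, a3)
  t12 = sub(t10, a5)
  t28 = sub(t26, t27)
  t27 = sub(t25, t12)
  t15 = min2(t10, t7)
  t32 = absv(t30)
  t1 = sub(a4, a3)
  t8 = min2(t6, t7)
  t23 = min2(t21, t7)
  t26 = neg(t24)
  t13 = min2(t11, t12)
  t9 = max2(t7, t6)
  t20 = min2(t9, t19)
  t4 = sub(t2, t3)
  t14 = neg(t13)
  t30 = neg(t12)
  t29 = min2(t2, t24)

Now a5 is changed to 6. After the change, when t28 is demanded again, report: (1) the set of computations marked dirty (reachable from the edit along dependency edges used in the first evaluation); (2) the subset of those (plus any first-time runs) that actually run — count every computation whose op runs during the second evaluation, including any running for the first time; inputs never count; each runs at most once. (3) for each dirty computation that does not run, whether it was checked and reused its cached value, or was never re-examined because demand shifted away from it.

First evaluation (everything demanded from the output):
  t1 = sub(8, 7) = 1
  t2 = max2(8, 7) = 8
  t3 = min2(1, -5) = -5
  t4 = sub(8, -5) = 13
  t6 = min2(13, -5) = -5
  t7 = max2(8, 1) = 8
  t8 = min2(-5, 8) = -5
  t9 = max2(8, -5) = 8
  t10 = absv(-5) = 5
  t11 = add(8, 8) = 16
  t12 = sub(5, -5) = 10
  t13 = min2(16, 10) = 10
  t14 = neg(10) = -10
  t17 = add(-10, -10) = -20
  t19 = add(8, -20) = -12
  t20 = min2(8, -12) = -12
  t21 = max2(8, 16) = 16
  t22 = mul(-12, 16) = -192
  t23 = min2(16, 8) = 8
  t24 = max2(8, -192) = 8
  t25 = neg(8) = -8
  t26 = neg(8) = -8
  t27 = sub(-8, 10) = -18
  t28 = sub(-8, -18) = 10

Propagation after the edit:
  t3: runs — a5 -5->6; result 1.
  t4: runs — t3 -5->1; result 7.
  t6: runs — t4 13->7; t3 -5->1; result 1.
  t8: runs — t6 -5->1; result 1.
  t9: runs — t6 -5->1; result 8 (same value as before).
  t10: runs — t8 -5->1; result 1.
  t11: checked — values it read are unchanged (t9 unchanged, t9 unchanged); reused cached 16 without running.
  t12: runs — t10 5->1; a5 -5->6; result -5.
  t13: runs — t12 10->-5; result -5.
  t14: runs — t13 10->-5; result 5.
  t17: runs — t14 -10->5; t14 -10->5; result 10.
  t19: runs — t17 -20->10; result 18.
  t20: runs — t19 -12->18; result 8.
  t21: checked — values it read are unchanged (t9 unchanged, t11 unchanged); reused cached 16 without running.
  t22: runs — t20 -12->8; result 128.
  t23: checked — values it read are unchanged (t21 unchanged, t7 unchanged); reused cached 8 without running.
  t24: runs — t22 -192->128; result 128.
  t25: checked — values it read are unchanged (t23 unchanged); reused cached -8 without running.
  t26: runs — t24 8->128; result -128.
  t27: runs — t12 10->-5; result -3.
  t28: runs — t26 -8->-128; t27 -18->-3; result -125.

Key observation: the cutoff stops propagation at t11 — its inputs' values are unchanged, so it reuses its cache.

Marked dirty: t3, t4, t6, t8, t9, t10, t11, t12, t13, t14, t17, t19, t20, t21, t22, t23, t24, t25, t26, t27, t28.
Computations that run: t3, t4, t6, t8, t9, t10, t12, t13, t14, t17, t19, t20, t22, t24, t26, t27, t28 — 17 in total.
Checked but reused from cache: t11, t21, t23, t25.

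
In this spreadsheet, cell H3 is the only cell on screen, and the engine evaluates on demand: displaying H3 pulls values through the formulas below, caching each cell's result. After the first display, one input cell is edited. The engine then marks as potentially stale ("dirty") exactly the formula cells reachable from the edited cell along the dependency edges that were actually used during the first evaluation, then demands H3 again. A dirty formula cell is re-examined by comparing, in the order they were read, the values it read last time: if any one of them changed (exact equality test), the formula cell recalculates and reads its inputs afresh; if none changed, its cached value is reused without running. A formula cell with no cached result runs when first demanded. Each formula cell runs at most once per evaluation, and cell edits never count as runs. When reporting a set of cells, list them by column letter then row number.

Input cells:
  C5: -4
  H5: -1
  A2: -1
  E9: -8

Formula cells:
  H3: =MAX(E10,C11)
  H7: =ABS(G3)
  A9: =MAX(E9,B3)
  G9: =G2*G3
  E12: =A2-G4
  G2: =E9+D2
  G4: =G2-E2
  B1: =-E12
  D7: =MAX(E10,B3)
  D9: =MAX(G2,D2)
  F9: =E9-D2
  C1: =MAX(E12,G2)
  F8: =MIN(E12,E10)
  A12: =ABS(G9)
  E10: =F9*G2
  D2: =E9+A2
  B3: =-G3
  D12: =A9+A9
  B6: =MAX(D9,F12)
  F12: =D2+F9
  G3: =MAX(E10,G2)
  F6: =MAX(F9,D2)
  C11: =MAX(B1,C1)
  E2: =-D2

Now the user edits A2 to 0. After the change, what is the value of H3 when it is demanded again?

H3 now evaluates to 24.

Initial pass — values computed on the first demand:
  D2 = -8 + -1 = -9
  E2 = -(-9) = 9
  F9 = -8 - -9 = 1
  G2 = -8 + -9 = -17
  E10 = 1 * -17 = -17
  G4 = -17 - 9 = -26
  E12 = -1 - -26 = 25
  B1 = -(25) = -25
  C1 = MAX(25, -17) = 25
  C11 = MAX(-25, 25) = 25
  H3 = MAX(-17, 25) = 25

Second demand — change propagation:
  D2: re-runs because A2 -1->0; new result -8.
  E2: re-runs because D2 -9->-8; new result 8.
  F9: re-runs because D2 -9->-8; new result 0.
  G2: re-runs because D2 -9->-8; new result -16.
  E10: re-runs because F9 1->0; G2 -17->-16; new result 0.
  G4: re-runs because G2 -17->-16; E2 9->8; new result -24.
  E12: re-runs because A2 -1->0; G4 -26->-24; new result 24.
  B1: re-runs because E12 25->24; new result -24.
  C1: re-runs because E12 25->24; G2 -17->-16; new result 24.
  C11: re-runs because B1 -25->-24; C1 25->24; new result 24.
  H3: re-runs because E10 -17->0; C11 25->24; new result 24.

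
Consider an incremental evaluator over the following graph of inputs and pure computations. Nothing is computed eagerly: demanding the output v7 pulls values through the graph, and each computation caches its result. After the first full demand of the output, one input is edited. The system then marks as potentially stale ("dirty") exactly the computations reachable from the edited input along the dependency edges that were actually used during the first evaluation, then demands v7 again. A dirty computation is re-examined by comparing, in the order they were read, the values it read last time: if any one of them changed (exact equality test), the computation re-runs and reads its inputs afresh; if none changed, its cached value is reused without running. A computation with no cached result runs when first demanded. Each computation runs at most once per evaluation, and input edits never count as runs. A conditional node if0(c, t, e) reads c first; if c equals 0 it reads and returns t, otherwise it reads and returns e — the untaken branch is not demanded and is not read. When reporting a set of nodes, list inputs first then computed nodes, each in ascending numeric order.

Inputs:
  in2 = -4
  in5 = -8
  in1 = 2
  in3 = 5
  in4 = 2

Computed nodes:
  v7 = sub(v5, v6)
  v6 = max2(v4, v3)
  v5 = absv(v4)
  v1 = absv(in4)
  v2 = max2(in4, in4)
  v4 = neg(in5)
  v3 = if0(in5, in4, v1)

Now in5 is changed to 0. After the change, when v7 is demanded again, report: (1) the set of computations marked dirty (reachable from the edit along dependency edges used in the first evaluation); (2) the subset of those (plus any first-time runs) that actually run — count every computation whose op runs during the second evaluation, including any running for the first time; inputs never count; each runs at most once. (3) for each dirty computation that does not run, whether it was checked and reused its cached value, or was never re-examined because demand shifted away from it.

Initial pass — values computed on the first demand:
  v1 = absv(2) = 2
  v3 = if0(in5=-8 -> else branch v1) = 2
  v4 = neg(-8) = 8
  v5 = absv(8) = 8
  v6 = max2(8, 2) = 8
  v7 = sub(8, 8) = 0

Second demand — change propagation:
  v3: re-runs because in5 -8->0; new result 2 (unchanged).
  v4: re-runs because in5 -8->0; new result 0.
  v5: re-runs because v4 8->0; new result 0.
  v6: re-runs because v4 8->0; new result 2.
  v7: re-runs because v5 8->0; v6 8->2; new result -2.

Dirty set: v3, v4, v5, v6, v7.
Run set: v3, v4, v5, v6, v7 (5 run).
All dirty computations ended up running.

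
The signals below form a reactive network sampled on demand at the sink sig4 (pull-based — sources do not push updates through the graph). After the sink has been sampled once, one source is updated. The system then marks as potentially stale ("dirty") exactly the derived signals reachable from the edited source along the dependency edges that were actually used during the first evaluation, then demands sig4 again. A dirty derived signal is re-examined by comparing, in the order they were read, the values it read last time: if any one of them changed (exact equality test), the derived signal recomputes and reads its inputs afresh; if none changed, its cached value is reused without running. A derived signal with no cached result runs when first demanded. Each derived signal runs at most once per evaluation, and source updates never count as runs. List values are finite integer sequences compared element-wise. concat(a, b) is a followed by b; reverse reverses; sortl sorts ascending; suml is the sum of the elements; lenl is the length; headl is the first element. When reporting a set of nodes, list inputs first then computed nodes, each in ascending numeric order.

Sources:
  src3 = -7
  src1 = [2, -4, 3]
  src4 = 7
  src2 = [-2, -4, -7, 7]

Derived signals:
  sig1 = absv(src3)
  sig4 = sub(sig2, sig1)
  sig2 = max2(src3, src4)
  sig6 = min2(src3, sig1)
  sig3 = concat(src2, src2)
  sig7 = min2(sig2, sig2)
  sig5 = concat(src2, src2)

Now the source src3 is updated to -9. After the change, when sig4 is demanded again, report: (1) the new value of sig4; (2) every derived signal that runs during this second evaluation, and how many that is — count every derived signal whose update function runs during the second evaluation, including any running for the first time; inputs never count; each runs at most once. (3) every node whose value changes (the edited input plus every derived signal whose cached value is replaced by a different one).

Initial pass — values computed on the first demand:
  sig1 = absv(-7) = 7
  sig2 = max2(-7, 7) = 7
  sig4 = sub(7, 7) = 0

Second demand — change propagation:
  sig1: re-runs because src3 -7->-9; new result 9.
  sig2: re-runs because src3 -7->-9; new result 7 (unchanged).
  sig4: re-runs because sig1 7->9; new result -2.

sig4 now evaluates to -2.
Run set: sig1, sig2, sig4 (3 run).
Changed values: src3, sig1, sig4.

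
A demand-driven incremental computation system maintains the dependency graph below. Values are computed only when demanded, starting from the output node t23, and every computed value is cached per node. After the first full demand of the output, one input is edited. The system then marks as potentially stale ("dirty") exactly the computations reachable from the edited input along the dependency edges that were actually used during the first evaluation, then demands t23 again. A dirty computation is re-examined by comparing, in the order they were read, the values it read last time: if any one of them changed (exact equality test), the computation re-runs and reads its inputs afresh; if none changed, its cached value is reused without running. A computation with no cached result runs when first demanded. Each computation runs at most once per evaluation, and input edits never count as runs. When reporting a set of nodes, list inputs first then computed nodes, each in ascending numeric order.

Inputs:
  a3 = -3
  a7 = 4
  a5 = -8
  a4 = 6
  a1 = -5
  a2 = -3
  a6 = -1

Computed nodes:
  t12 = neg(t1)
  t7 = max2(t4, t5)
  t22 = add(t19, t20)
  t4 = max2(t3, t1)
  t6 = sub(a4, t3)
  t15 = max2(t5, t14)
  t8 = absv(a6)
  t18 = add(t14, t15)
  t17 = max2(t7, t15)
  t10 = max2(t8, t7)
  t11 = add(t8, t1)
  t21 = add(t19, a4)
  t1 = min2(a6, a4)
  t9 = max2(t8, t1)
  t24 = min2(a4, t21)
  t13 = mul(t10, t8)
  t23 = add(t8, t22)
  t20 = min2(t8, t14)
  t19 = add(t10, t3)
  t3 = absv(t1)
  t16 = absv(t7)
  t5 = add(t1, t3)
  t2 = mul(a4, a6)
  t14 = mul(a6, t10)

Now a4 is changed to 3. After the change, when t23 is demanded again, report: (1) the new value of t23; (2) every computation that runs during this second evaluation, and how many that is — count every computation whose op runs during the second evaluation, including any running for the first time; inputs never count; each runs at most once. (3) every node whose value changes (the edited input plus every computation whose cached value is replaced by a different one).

New value of t23: 2.
Computations that run: t1 — 1 in total.
Values that change: a4.
Key observation: the change is absorbed at t1 — it re-runs but produces the same value, and the output's value is unchanged.

First evaluation (everything demanded from the output):
  t1 = min2(-1, 6) = -1
  t3 = absv(-1) = 1
  t4 = max2(1, -1) = 1
  t5 = add(-1, 1) = 0
  t7 = max2(1, 0) = 1
  t8 = absv(-1) = 1
  t10 = max2(1, 1) = 1
  t14 = mul(-1, 1) = -1
  t19 = add(1, 1) = 2
  t20 = min2(1, -1) = -1
  t22 = add(2, -1) = 1
  t23 = add(1, 1) = 2

Propagation after the edit:
  t1: runs — a4 6->3; result -1 (same value as before).
  t3: checked — values it read are unchanged (t1 unchanged); reused cached 1 without running.
  t4: checked — values it read are unchanged (t3 unchanged, t1 unchanged); reused cached 1 without running.
  t5: checked — values it read are unchanged (t1 unchanged, t3 unchanged); reused cached 0 without running.
  t7: checked — values it read are unchanged (t4 unchanged, t5 unchanged); reused cached 1 without running.
  t10: checked — values it read are unchanged (t8 unchanged, t7 unchanged); reused cached 1 without running.
  t14: checked — values it read are unchanged (a6 unchanged, t10 unchanged); reused cached -1 without running.
  t19: checked — values it read are unchanged (t10 unchanged, t3 unchanged); reused cached 2 without running.
  t20: checked — values it read are unchanged (t8 unchanged, t14 unchanged); reused cached -1 without running.
  t22: checked — values it read are unchanged (t19 unchanged, t20 unchanged); reused cached 1 without running.
  t23: checked — values it read are unchanged (t8 unchanged, t22 unchanged); reused cached 2 without running.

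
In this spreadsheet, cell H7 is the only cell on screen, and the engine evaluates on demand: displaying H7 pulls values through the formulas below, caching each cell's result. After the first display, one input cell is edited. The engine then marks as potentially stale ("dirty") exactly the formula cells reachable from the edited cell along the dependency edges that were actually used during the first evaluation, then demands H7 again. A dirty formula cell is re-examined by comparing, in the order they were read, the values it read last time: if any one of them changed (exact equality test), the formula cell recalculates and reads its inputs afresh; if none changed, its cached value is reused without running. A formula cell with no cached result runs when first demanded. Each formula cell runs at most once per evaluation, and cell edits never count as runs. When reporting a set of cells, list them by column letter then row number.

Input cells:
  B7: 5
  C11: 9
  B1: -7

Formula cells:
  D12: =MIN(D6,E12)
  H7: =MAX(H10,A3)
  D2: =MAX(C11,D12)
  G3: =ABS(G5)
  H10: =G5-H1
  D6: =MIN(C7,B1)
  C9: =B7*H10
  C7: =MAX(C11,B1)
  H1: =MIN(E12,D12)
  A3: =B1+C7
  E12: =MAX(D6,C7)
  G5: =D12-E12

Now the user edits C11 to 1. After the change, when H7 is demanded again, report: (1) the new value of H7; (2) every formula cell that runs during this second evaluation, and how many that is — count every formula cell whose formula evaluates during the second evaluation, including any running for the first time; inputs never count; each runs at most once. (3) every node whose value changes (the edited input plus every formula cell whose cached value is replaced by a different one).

Initial pass — values computed on the first demand:
  C7 = MAX(9, -7) = 9
  A3 = -7 + 9 = 2
  D6 = MIN(9, -7) = -7
  E12 = MAX(-7, 9) = 9
  D12 = MIN(-7, 9) = -7
  G5 = -7 - 9 = -16
  H1 = MIN(9, -7) = -7
  H10 = -16 - -7 = -9
  H7 = MAX(-9, 2) = 2

Second demand — change propagation:
  C7: re-runs because C11 9->1; new result 1.
  A3: re-runs because C7 9->1; new result -6.
  D6: re-runs because C7 9->1; new result -7 (unchanged).
  E12: re-runs because C7 9->1; new result 1.
  D12: re-runs because E12 9->1; new result -7 (unchanged).
  G5: re-runs because E12 9->1; new result -8.
  H1: re-runs because E12 9->1; new result -7 (unchanged).
  H10: re-runs because G5 -16->-8; new result -1.
  H7: re-runs because H10 -9->-1; A3 2->-6; new result -1.

H7 now evaluates to -1.
Run set: A3, C7, D6, D12, E12, G5, H1, H7, H10 (9 run).
Changed values: A3, C7, C11, E12, G5, H7, H10.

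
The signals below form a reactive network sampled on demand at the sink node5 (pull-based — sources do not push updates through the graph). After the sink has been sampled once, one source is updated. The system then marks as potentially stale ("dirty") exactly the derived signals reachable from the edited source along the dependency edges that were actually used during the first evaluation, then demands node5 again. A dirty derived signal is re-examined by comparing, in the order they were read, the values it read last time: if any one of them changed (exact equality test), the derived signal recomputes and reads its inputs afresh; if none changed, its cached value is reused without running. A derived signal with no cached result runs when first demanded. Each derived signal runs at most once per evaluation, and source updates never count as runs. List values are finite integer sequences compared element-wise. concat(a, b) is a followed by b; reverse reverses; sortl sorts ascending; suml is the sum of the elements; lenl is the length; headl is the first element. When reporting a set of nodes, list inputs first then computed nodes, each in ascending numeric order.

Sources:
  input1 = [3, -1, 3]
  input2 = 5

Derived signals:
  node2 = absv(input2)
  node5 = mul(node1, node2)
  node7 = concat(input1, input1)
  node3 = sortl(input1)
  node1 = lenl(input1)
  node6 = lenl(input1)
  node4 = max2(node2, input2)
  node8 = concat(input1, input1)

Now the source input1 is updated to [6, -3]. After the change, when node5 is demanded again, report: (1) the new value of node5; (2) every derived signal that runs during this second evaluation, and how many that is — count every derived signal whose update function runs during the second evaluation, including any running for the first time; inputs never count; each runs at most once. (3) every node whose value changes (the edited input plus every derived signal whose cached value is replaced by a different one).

Initial pass — values computed on the first demand:
  node1 = lenl([3, -1, 3]) = 3
  node2 = absv(5) = 5
  node5 = mul(3, 5) = 15

Second demand — change propagation:
  node1: re-runs because input1 [3, -1, 3]->[6, -3]; new result 2.
  node5: re-runs because node1 3->2; new result 10.

node5 now evaluates to 10.
Run set: node1, node5 (2 run).
Changed values: input1, node1, node5.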